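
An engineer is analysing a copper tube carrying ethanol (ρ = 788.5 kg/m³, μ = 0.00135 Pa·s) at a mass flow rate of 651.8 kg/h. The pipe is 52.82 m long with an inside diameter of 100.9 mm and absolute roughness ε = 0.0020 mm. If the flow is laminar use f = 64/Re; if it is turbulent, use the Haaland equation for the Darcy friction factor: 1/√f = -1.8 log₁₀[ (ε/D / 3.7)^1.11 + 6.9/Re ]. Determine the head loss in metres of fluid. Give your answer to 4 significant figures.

h_f ≈ 8.321×10^-4 m

ṁ = 651.8 kg/h = 651.8/3600 = 0.1811 kg/s.
A = πD²/4 = π(0.1009)²/4 = 0.007996 m²; mean velocity V = ṁ/(ρA) = 0.1811/(788.5 · 0.007996) = 0.02872 m/s.
Reynolds number Re = ρVD/μ = 788.5 · 0.02872 · 0.1009 / 0.00135 = 1692.
Re < 2300 → laminar flow, so f = 64/Re = 64/1692 = 0.03782 (the turbulent correlation is not needed).
Darcy-Weisbach: ΔP = f(L/D)(ρV²/2) = 0.03782·(52.82/0.1009)·(788.5·0.02872²/2) = 0.03782·523.5·0.3251 = 6.436 Pa.
Head loss h_f = ΔP/(ρg) = 6.436/(788.5·9.81) = 8.321×10^-4 m.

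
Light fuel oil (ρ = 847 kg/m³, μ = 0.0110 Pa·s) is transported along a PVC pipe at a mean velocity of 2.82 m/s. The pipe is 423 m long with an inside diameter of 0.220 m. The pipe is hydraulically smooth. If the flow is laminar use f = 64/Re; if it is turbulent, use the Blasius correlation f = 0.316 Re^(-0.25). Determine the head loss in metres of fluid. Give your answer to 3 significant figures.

Reynolds number Re = ρVD/μ = 847 · 2.82 · 0.22 / 0.011 = 4.777e+04.
Re > 4000 → turbulent. Smooth-pipe (Blasius): f = 0.316 Re^(-0.25) = 0.316/(4.777e+04)^0.25 = 0.02137.
Darcy-Weisbach: ΔP = f(L/D)(ρV²/2) = 0.02137·(423/0.22)·(847·2.82²/2) = 0.02137·1923·3368 = 1.384e+05 Pa.
Head loss h_f = ΔP/(ρg) = 1.384e+05/(847·9.81) = 16.7 m.

h_f ≈ 16.7 m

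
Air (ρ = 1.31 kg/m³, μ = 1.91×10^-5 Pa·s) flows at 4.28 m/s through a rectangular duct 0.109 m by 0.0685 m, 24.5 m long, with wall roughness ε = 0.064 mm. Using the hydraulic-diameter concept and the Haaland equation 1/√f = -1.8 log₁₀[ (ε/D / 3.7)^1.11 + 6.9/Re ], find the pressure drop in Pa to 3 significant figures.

Hydraulic diameter D_h = 4A/P = 4·(0.109·0.0685)/(2·(0.109+0.0685)) = 0.02987/0.355 = 0.08413 m.
Re = ρVD_h/μ = 1.31·4.28·0.08413/1.91e-05 = 2.47e+04.
ε/D_h = 6.4e-05/0.08413 = 0.000761; Haaland gives 1/√f = -1.8 log₁₀[8.08e-05+0.000279] = 6.198, so f = 0.02603.
ΔP = f(L/D_h)(ρV²/2) = 0.02603·24.5/0.08413·12 = 90.95 Pa.

ΔP ≈ 91.0 Pa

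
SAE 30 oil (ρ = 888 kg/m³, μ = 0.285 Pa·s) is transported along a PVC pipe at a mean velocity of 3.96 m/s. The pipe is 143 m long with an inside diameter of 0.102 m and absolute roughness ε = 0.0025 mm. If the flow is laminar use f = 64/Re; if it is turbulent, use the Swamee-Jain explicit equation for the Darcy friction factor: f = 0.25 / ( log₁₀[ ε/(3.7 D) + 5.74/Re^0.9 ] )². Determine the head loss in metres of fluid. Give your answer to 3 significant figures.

h_f ≈ 57.0 m

Reynolds number Re = ρVD/μ = 888 · 3.96 · 0.102 / 0.285 = 1259.
Re < 2300 → laminar flow, so f = 64/Re = 64/1259 = 0.05085 (the turbulent correlation is not needed).
Darcy-Weisbach: ΔP = f(L/D)(ρV²/2) = 0.05085·(143/0.102)·(888·3.96²/2) = 0.05085·1402·6963 = 4.964e+05 Pa.
Head loss h_f = ΔP/(ρg) = 4.964e+05/(888·9.81) = 57.0 m.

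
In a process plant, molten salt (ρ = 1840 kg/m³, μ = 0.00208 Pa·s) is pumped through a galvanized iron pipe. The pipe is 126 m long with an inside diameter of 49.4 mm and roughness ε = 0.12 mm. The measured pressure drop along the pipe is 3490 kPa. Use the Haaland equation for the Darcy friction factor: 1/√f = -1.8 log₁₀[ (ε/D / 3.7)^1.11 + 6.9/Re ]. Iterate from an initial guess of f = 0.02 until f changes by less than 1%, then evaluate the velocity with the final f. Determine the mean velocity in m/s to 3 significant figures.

Rearranging Darcy-Weisbach: V = √(2·ΔP·D/(f·L·ρ)). With ε/D = 0.00012/0.0494 = 0.00243, iterate starting from f = 0.02:
  f = 0.02 → V = √(2·3.49e+06·0.0494/(0.02·126·1840)) = 8.623 m/s; Re = ρVD/μ = 3.768e+05; f → 0.0251
  f = 0.0251 → V = 7.697 m/s; Re = 3.364e+05; f → 0.02515
Converged (Δf/f < 1%). With the final f = 0.02515: V = √(2·3.49e+06·0.0494/(0.02515·126·1840)) = 7.691 m/s.

V ≈ 7.69 m/s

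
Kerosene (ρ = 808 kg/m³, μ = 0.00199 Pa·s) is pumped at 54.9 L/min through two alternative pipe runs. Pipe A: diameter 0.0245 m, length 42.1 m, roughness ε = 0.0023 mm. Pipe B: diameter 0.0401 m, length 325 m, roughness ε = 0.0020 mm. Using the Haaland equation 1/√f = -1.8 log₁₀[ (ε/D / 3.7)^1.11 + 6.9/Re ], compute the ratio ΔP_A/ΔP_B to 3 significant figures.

Pipe A: V = Q/A = 0.000915/0.0004714 = 1.941 m/s; Re = 1.931e+04; ε/D = 9.39e-05; Haaland → f = 0.02612; ΔP_A = f(L/D)(ρV²/2) = 6.831e+04 Pa.
Pipe B: V = Q/A = 0.000915/0.001263 = 0.7245 m/s; Re = 1.18e+04; ε/D = 4.99e-05; Haaland → f = 0.02958; ΔP_B = f(L/D)(ρV²/2) = 5.085e+04 Pa.
ΔP_A/ΔP_B = 6.831e+04/5.085e+04 = 1.34.

ΔP_A/ΔP_B ≈ 1.34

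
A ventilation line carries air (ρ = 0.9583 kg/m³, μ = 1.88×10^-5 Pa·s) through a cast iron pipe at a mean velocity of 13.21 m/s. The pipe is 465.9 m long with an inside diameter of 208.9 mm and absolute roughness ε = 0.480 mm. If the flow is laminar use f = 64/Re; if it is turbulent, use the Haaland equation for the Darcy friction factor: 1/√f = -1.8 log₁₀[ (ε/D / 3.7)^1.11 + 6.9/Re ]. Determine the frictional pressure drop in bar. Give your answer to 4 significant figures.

Reynolds number Re = ρVD/μ = 0.9583 · 13.21 · 0.2089 / 1.88e-05 = 1.407e+05.
Re > 4000 → turbulent. Relative roughness ε/D = 0.00048/0.2089 = 0.0023. Haaland: 1/√f = -1.8 log₁₀[(0.0023/3.7)^1.11 + 6.9/1.407e+05] = -1.8 log₁₀[0.000276 + 4.91e-05] = 6.279, so f = 0.02536.
Darcy-Weisbach: ΔP = f(L/D)(ρV²/2) = 0.02536·(465.9/0.2089)·(0.9583·13.21²/2) = 0.02536·2230·83.61 = 4729 Pa.
ΔP = 4729 Pa = 0.04729 bar.

ΔP ≈ 0.04729 bar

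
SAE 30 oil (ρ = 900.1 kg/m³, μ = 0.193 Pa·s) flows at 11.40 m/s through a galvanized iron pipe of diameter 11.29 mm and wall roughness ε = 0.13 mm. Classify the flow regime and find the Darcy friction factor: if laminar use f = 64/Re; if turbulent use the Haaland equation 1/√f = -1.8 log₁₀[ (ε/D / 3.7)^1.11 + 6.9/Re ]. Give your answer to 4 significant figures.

Re = ρVD/μ = 900.1·11.4·0.01129/0.193 = 600.3.
Re < 2300 → laminar, so f = 64/Re = 0.1066 (roughness is irrelevant in laminar flow).

f ≈ 0.1066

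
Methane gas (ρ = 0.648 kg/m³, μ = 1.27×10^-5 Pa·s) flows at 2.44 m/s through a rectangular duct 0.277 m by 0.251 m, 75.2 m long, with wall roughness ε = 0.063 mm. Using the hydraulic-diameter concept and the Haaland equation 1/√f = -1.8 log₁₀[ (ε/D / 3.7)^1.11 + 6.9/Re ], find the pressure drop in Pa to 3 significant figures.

ΔP ≈ 12.9 Pa

Hydraulic diameter D_h = 4A/P = 4·(0.277·0.251)/(2·(0.277+0.251)) = 0.2781/1.056 = 0.2634 m.
Re = ρVD_h/μ = 0.648·2.44·0.2634/1.27e-05 = 3.279e+04.
ε/D_h = 6.3e-05/0.2634 = 0.000239; Haaland gives 1/√f = -1.8 log₁₀[2.24e-05+0.00021] = 6.539, so f = 0.02338.
ΔP = f(L/D_h)(ρV²/2) = 0.02338·75.2/0.2634·1.929 = 12.88 Pa.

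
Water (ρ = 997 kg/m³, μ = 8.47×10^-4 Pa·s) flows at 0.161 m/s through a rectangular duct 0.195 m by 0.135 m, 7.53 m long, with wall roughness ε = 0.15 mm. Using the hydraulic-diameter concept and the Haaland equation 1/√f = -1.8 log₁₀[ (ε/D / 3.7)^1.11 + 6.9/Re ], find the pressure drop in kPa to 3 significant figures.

ΔP ≈ 0.0155 kPa

Hydraulic diameter D_h = 4A/P = 4·(0.195·0.135)/(2·(0.195+0.135)) = 0.1053/0.66 = 0.1595 m.
Re = ρVD_h/μ = 997·0.161·0.1595/0.000847 = 3.024e+04.
ε/D_h = 0.00015/0.1595 = 0.00094; Haaland gives 1/√f = -1.8 log₁₀[0.000102+0.000228] = 6.266, so f = 0.02547.
ΔP = f(L/D_h)(ρV²/2) = 0.02547·7.53/0.1595·12.92 = 15.53 Pa.
ΔP = 0.0155 kPa.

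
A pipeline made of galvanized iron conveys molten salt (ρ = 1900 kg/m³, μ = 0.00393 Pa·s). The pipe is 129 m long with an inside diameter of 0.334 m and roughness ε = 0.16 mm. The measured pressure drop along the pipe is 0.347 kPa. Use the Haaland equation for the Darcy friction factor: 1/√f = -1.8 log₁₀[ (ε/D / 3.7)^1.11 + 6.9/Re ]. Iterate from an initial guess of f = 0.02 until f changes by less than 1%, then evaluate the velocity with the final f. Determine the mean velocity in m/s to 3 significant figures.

V ≈ 0.198 m/s

Rearranging Darcy-Weisbach: V = √(2·ΔP·D/(f·L·ρ)). With ε/D = 0.00016/0.334 = 0.000479, iterate starting from f = 0.02:
  f = 0.02 → V = √(2·347·0.334/(0.02·129·1900)) = 0.2175 m/s; Re = ρVD/μ = 3.511e+04; f → 0.02367
  f = 0.02367 → V = 0.1999 m/s; Re = 3.228e+04; f → 0.02406
  f = 0.02406 → V = 0.1983 m/s; Re = 3.201e+04; f → 0.0241
Converged (Δf/f < 1%). With the final f = 0.0241: V = √(2·347·0.334/(0.0241·129·1900)) = 0.1981 m/s.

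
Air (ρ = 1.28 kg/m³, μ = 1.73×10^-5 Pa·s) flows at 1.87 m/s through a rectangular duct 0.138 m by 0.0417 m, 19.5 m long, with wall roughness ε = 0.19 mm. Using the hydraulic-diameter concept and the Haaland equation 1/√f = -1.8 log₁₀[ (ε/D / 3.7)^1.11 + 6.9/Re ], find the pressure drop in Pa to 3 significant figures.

Hydraulic diameter D_h = 4A/P = 4·(0.138·0.0417)/(2·(0.138+0.0417)) = 0.02302/0.3594 = 0.06405 m.
Re = ρVD_h/μ = 1.28·1.87·0.06405/1.73e-05 = 8861.
ε/D_h = 0.00019/0.06405 = 0.00297; Haaland gives 1/√f = -1.8 log₁₀[0.000366+0.000779] = 5.294, so f = 0.03568.
ΔP = f(L/D_h)(ρV²/2) = 0.03568·19.5/0.06405·2.238 = 24.31 Pa.

ΔP ≈ 24.3 Pa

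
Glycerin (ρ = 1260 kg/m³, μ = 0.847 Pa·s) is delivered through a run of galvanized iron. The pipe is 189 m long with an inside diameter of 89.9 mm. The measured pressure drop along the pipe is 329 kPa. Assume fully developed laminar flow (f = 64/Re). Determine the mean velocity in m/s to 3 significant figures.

For laminar flow, f = 64/Re with Re = ρVD/μ, so Darcy-Weisbach reduces to ΔP = 32μLV/D². Solving for V: V = ΔP·D²/(32μL) = 3.29e+05·(0.0899)²/(32·0.847·189) = 0.5191 m/s.
Check: Re = ρVD/μ = 1260·0.5191·0.0899/0.847 = 69.42 < 2300, so the laminar assumption holds.

V ≈ 0.519 m/s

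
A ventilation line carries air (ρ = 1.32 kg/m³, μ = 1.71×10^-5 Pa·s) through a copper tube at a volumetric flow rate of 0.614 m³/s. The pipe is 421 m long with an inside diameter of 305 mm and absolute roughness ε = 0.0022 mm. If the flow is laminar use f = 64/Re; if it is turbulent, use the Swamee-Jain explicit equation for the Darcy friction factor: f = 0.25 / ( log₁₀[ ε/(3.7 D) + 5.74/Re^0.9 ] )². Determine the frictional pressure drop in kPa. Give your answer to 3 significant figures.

Cross-sectional area A = πD²/4 = π(0.305)²/4 = 0.07306 m²; mean velocity V = Q/A = 0.614/0.07306 = 8.404 m/s.
Reynolds number Re = ρVD/μ = 1.32 · 8.404 · 0.305 / 1.71e-05 = 1.979e+05.
Re > 4000 → turbulent. Relative roughness ε/D = 2.2e-06/0.305 = 7.21e-06. Swamee-Jain: f = 0.25/(log₁₀[7.21e-06/3.7 + 5.74/1.979e+05^0.9])² = 0.25/(log₁₀[1.95e-06 + 9.82e-05])² = 0.25/(-3.999)² = 0.01563.
Darcy-Weisbach: ΔP = f(L/D)(ρV²/2) = 0.01563·(421/0.305)·(1.32·8.404²/2) = 0.01563·1380·46.61 = 1006 Pa.
ΔP = 1006 Pa = 1.01 kPa.

ΔP ≈ 1.01 kPa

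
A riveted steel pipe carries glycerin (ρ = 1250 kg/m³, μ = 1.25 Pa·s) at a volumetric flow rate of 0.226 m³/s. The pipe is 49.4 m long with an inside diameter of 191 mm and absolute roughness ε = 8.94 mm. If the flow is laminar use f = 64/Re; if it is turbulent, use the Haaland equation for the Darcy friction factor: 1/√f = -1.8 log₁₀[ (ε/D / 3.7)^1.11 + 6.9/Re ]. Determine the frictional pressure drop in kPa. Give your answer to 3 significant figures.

ΔP ≈ 427 kPa

Cross-sectional area A = πD²/4 = π(0.191)²/4 = 0.02865 m²; mean velocity V = Q/A = 0.226/0.02865 = 7.888 m/s.
Reynolds number Re = ρVD/μ = 1250 · 7.888 · 0.191 / 1.25 = 1507.
Re < 2300 → laminar flow, so f = 64/Re = 64/1507 = 0.04248 (the turbulent correlation is not needed).
Darcy-Weisbach: ΔP = f(L/D)(ρV²/2) = 0.04248·(49.4/0.191)·(1250·7.888²/2) = 0.04248·258.6·3.889e+04 = 4.272e+05 Pa.
ΔP = 4.272e+05 Pa = 427 kPa.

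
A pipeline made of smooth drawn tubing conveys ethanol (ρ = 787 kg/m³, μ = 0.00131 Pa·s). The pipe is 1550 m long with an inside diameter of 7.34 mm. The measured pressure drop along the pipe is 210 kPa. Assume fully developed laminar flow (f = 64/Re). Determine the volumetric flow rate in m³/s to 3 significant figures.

Q ≈ 7.37×10^-6 m³/s

For laminar flow, f = 64/Re with Re = ρVD/μ, so Darcy-Weisbach reduces to ΔP = 32μLV/D². Solving for V: V = ΔP·D²/(32μL) = 2.1e+05·(0.00734)²/(32·0.00131·1550) = 0.1741 m/s.
Check: Re = ρVD/μ = 787·0.1741·0.00734/0.00131 = 767.8 < 2300, so the laminar assumption holds.
Q = V·A = 0.1741·(π/4·0.00734²) = 7.368e-06 m³/s = 7.37×10^-6 m³/s.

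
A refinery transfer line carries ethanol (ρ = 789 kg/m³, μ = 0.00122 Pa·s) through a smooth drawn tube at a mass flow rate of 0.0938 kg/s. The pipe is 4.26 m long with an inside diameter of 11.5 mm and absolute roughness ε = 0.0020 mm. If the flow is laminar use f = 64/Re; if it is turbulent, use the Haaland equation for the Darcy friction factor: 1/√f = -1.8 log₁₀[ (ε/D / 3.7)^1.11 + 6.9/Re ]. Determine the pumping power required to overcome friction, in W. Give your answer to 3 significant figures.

P ≈ 0.739 W

A = πD²/4 = π(0.0115)²/4 = 0.0001039 m²; mean velocity V = ṁ/(ρA) = 0.0938/(789 · 0.0001039) = 1.145 m/s.
Reynolds number Re = ρVD/μ = 789 · 1.145 · 0.0115 / 0.00122 = 8512.
Re > 4000 → turbulent. Relative roughness ε/D = 2e-06/0.0115 = 0.000174. Haaland: 1/√f = -1.8 log₁₀[(0.000174/3.7)^1.11 + 6.9/8512] = -1.8 log₁₀[1.57e-05 + 0.000811] = 5.549, so f = 0.03247.
Darcy-Weisbach: ΔP = f(L/D)(ρV²/2) = 0.03247·(4.26/0.0115)·(789·1.145²/2) = 0.03247·370.4·516.8 = 6217 Pa.
Q = ṁ/ρ = 0.0938/789 = 0.0001189 m³/s.
Pumping power P = QΔP = 0.0001189·6217 = 0.7391 W = 0.739 W.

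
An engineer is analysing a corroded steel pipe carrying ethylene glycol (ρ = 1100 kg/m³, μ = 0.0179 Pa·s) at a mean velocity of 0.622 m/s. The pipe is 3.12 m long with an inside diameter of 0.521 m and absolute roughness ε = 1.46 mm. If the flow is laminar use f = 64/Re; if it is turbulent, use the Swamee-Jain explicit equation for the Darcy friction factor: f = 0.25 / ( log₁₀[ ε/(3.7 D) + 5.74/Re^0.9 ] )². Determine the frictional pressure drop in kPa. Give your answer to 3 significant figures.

Reynolds number Re = ρVD/μ = 1100 · 0.622 · 0.521 / 0.0179 = 1.991e+04.
Re > 4000 → turbulent. Relative roughness ε/D = 0.00146/0.521 = 0.0028. Swamee-Jain: f = 0.25/(log₁₀[0.0028/3.7 + 5.74/1.991e+04^0.9])² = 0.25/(log₁₀[0.000757 + 0.000776])² = 0.25/(-2.814)² = 0.03156.
Darcy-Weisbach: ΔP = f(L/D)(ρV²/2) = 0.03156·(3.12/0.521)·(1100·0.622²/2) = 0.03156·5.988·212.8 = 40.22 Pa.
ΔP = 40.22 Pa = 0.0402 kPa.

ΔP ≈ 0.0402 kPa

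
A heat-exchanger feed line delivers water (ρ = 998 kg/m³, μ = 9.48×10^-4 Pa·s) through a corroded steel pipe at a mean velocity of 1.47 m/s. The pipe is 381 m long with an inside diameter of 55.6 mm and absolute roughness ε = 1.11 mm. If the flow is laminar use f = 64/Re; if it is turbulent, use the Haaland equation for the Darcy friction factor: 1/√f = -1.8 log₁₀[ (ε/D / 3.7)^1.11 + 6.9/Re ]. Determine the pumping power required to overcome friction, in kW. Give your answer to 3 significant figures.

P ≈ 1.30 kW

Reynolds number Re = ρVD/μ = 998 · 1.47 · 0.0556 / 0.000948 = 8.604e+04.
Re > 4000 → turbulent. Relative roughness ε/D = 0.00111/0.0556 = 0.02. Haaland: 1/√f = -1.8 log₁₀[(0.02/3.7)^1.11 + 6.9/8.604e+04] = -1.8 log₁₀[0.00304 + 8.02e-05] = 4.511, so f = 0.04914.
Darcy-Weisbach: ΔP = f(L/D)(ρV²/2) = 0.04914·(381/0.0556)·(998·1.47²/2) = 0.04914·6853·1078 = 3.631e+05 Pa.
Q = V·A = 1.47·0.002428 = 0.003569 m³/s.
Pumping power P = QΔP = 0.003569·3.631e+05 = 1296 W = 1.30 kW.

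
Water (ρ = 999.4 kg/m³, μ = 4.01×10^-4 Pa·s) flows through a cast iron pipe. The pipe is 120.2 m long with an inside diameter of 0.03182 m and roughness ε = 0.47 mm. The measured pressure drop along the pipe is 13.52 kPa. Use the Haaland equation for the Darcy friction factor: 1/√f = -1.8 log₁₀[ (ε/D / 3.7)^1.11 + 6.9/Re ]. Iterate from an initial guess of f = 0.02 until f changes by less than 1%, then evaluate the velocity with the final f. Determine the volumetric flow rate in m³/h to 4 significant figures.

Q ≈ 1.143 m³/h

Rearranging Darcy-Weisbach: V = √(2·ΔP·D/(f·L·ρ)). With ε/D = 0.00047/0.03182 = 0.0148, iterate starting from f = 0.02:
  f = 0.02 → V = √(2·1.352e+04·0.03182/(0.02·120.2·999.4)) = 0.5984 m/s; Re = ρVD/μ = 4.746e+04; f → 0.04447
  f = 0.04447 → V = 0.4013 m/s; Re = 3.183e+04; f → 0.04491
Converged (Δf/f < 1%). With the final f = 0.04491: V = √(2·1.352e+04·0.03182/(0.04491·120.2·999.4)) = 0.3993 m/s.
Q = V·A = 0.3993·(π/4·0.03182²) = 0.0003176 m³/s = 1.143 m³/h.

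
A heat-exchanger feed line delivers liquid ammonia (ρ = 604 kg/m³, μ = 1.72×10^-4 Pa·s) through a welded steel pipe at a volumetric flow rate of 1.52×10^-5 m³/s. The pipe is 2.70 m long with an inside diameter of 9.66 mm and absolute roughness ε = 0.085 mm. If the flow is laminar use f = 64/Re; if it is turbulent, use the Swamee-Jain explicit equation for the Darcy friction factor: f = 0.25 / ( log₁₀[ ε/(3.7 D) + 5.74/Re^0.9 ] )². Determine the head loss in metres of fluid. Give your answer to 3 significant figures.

h_f ≈ 0.0275 m

Cross-sectional area A = πD²/4 = π(0.00966)²/4 = 7.329e-05 m²; mean velocity V = Q/A = 1.52e-05/7.329e-05 = 0.2074 m/s.
Reynolds number Re = ρVD/μ = 604 · 0.2074 · 0.00966 / 0.000172 = 7035.
Re > 4000 → turbulent. Relative roughness ε/D = 8.5e-05/0.00966 = 0.0088. Swamee-Jain: f = 0.25/(log₁₀[0.0088/3.7 + 5.74/7035^0.9])² = 0.25/(log₁₀[0.00238 + 0.00198])² = 0.25/(-2.361)² = 0.04485.
Darcy-Weisbach: ΔP = f(L/D)(ρV²/2) = 0.04485·(2.7/0.00966)·(604·0.2074²/2) = 0.04485·279.5·12.99 = 162.9 Pa.
Head loss h_f = ΔP/(ρg) = 162.9/(604·9.81) = 0.0275 m.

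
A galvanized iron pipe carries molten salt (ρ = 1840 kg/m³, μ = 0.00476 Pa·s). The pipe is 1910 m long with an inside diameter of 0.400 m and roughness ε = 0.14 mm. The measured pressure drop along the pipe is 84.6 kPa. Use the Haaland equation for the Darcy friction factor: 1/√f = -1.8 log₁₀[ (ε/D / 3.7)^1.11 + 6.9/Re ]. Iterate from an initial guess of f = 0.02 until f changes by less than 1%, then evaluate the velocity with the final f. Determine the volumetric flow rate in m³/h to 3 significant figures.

Rearranging Darcy-Weisbach: V = √(2·ΔP·D/(f·L·ρ)). With ε/D = 0.00014/0.4 = 0.00035, iterate starting from f = 0.02:
  f = 0.02 → V = √(2·8.46e+04·0.4/(0.02·1910·1840)) = 0.9813 m/s; Re = ρVD/μ = 1.517e+05; f → 0.01837
  f = 0.01837 → V = 1.024 m/s; Re = 1.583e+05; f → 0.01828
Converged (Δf/f < 1%). With the final f = 0.01828: V = √(2·8.46e+04·0.4/(0.01828·1910·1840)) = 1.027 m/s.
Q = V·A = 1.027·(π/4·0.4²) = 0.129 m³/s = 464 m³/h.

Q ≈ 464 m³/h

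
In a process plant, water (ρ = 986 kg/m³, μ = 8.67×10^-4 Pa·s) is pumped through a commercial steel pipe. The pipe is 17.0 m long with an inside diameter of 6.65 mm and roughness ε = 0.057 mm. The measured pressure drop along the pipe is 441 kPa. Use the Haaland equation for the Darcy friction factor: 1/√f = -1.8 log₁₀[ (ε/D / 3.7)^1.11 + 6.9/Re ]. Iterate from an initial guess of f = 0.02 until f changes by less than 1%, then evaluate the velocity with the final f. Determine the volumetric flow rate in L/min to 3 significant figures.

Rearranging Darcy-Weisbach: V = √(2·ΔP·D/(f·L·ρ)). With ε/D = 5.7e-05/0.00665 = 0.00857, iterate starting from f = 0.02:
  f = 0.02 → V = √(2·4.41e+05·0.00665/(0.02·17·986)) = 4.183 m/s; Re = ρVD/μ = 3.163e+04; f → 0.03795
  f = 0.03795 → V = 3.037 m/s; Re = 2.296e+04; f → 0.03862
  f = 0.03862 → V = 3.01 m/s; Re = 2.277e+04; f → 0.03864
Converged (Δf/f < 1%). With the final f = 0.03864: V = √(2·4.41e+05·0.00665/(0.03864·17·986)) = 3.009 m/s.
Q = V·A = 3.009·(π/4·0.00665²) = 0.0001045 m³/s = 6.27 L/min.

Q ≈ 6.27 L/min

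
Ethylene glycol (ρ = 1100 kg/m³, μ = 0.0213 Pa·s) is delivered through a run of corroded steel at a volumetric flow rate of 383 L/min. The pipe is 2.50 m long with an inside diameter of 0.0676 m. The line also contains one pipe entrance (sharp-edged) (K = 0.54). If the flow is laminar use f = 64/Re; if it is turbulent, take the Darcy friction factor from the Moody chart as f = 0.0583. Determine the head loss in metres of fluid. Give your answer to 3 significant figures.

Q = 383 L/min = 383/60000 = 0.006383 m³/s.
Cross-sectional area A = πD²/4 = π(0.0676)²/4 = 0.003589 m²; mean velocity V = Q/A = 0.006383/0.003589 = 1.779 m/s.
Reynolds number Re = ρVD/μ = 1100 · 1.779 · 0.0676 / 0.0213 = 6209.
Re > 4000 → turbulent; use the Moody-chart value f = 0.0583.
Total minor-loss coefficient ΣK = 1·0.54 = 0.54.
ΔP = [f·L/D + ΣK]·(ρV²/2) = [0.0583·2.5/0.0676 + 0.54]·(1100·1.779²/2) = [2.156 + 0.54]·1740 = 4691 Pa.
Head loss h_f = ΔP/(ρg) = 4691/(1100·9.81) = 0.435 m.

h_f ≈ 0.435 m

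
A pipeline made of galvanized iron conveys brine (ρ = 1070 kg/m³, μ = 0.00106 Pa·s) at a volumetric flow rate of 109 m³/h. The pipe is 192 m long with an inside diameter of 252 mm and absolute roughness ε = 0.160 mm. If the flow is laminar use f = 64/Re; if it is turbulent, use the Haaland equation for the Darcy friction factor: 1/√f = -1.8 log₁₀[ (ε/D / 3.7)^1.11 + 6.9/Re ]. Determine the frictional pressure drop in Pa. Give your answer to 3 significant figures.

ΔP ≈ 2960 Pa

Q = 109 m³/h = 109/3600 = 0.03028 m³/s.
Cross-sectional area A = πD²/4 = π(0.252)²/4 = 0.04988 m²; mean velocity V = Q/A = 0.03028/0.04988 = 0.6071 m/s.
Reynolds number Re = ρVD/μ = 1070 · 0.6071 · 0.252 / 0.00106 = 1.544e+05.
Re > 4000 → turbulent. Relative roughness ε/D = 0.00016/0.252 = 0.000635. Haaland: 1/√f = -1.8 log₁₀[(0.000635/3.7)^1.11 + 6.9/1.544e+05] = -1.8 log₁₀[6.61e-05 + 4.47e-05] = 7.12, so f = 0.01973.
Darcy-Weisbach: ΔP = f(L/D)(ρV²/2) = 0.01973·(192/0.252)·(1070·0.6071²/2) = 0.01973·761.9·197.2 = 2963 Pa.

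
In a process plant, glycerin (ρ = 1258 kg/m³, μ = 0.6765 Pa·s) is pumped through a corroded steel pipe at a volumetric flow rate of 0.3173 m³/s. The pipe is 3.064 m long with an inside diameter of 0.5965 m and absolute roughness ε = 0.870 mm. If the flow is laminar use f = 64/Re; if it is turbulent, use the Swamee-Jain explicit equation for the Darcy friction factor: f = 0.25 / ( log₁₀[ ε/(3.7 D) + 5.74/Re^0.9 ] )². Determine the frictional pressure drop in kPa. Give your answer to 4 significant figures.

Cross-sectional area A = πD²/4 = π(0.5965)²/4 = 0.2795 m²; mean velocity V = Q/A = 0.3173/0.2795 = 1.135 m/s.
Reynolds number Re = ρVD/μ = 1258 · 1.135 · 0.5965 / 0.676 = 1259.
Re < 2300 → laminar flow, so f = 64/Re = 64/1259 = 0.05082 (the turbulent correlation is not needed).
Darcy-Weisbach: ΔP = f(L/D)(ρV²/2) = 0.05082·(3.064/0.5965)·(1258·1.135²/2) = 0.05082·5.137·810.9 = 211.7 Pa.
ΔP = 211.7 Pa = 0.2117 kPa.

ΔP ≈ 0.2117 kPa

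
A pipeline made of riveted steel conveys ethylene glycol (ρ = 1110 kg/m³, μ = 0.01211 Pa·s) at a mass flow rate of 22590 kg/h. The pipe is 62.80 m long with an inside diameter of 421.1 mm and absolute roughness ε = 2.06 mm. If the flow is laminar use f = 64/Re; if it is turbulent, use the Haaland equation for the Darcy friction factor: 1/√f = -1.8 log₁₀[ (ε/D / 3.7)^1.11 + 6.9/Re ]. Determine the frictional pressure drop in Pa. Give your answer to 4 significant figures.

ΔP ≈ 5.571 Pa

ṁ = 22590 kg/h = 22590/3600 = 6.275 kg/s.
A = πD²/4 = π(0.4211)²/4 = 0.1393 m²; mean velocity V = ṁ/(ρA) = 6.275/(1110 · 0.1393) = 0.04059 m/s.
Reynolds number Re = ρVD/μ = 1110 · 0.04059 · 0.4211 / 0.0121 = 1567.
Re < 2300 → laminar flow, so f = 64/Re = 64/1567 = 0.04085 (the turbulent correlation is not needed).
Darcy-Weisbach: ΔP = f(L/D)(ρV²/2) = 0.04085·(62.8/0.4211)·(1110·0.04059²/2) = 0.04085·149.1·0.9144 = 5.571 Pa.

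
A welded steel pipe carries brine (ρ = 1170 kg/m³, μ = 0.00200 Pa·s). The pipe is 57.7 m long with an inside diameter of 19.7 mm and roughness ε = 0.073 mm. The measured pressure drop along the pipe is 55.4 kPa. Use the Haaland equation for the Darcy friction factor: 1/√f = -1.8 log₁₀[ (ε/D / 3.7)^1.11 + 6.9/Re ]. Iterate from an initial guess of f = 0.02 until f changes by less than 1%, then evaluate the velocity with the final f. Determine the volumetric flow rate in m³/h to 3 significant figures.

Q ≈ 1.05 m³/h

Rearranging Darcy-Weisbach: V = √(2·ΔP·D/(f·L·ρ)). With ε/D = 7.3e-05/0.0197 = 0.00371, iterate starting from f = 0.02:
  f = 0.02 → V = √(2·5.54e+04·0.0197/(0.02·57.7·1170)) = 1.271 m/s; Re = ρVD/μ = 1.465e+04; f → 0.03368
  f = 0.03368 → V = 0.9798 m/s; Re = 1.129e+04; f → 0.03507
  f = 0.03507 → V = 0.9602 m/s; Re = 1.107e+04; f → 0.03518
Converged (Δf/f < 1%). With the final f = 0.03518: V = √(2·5.54e+04·0.0197/(0.03518·57.7·1170)) = 0.9586 m/s.
Q = V·A = 0.9586·(π/4·0.0197²) = 0.0002922 m³/s = 1.05 m³/h.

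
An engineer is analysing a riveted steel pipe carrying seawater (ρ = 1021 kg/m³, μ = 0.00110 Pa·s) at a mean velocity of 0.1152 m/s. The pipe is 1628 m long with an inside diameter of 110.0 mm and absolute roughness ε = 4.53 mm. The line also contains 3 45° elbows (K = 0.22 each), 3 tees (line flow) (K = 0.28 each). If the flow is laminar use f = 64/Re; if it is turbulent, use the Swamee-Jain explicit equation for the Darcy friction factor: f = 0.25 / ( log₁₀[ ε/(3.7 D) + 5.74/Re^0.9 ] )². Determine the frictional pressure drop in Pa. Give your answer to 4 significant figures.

Reynolds number Re = ρVD/μ = 1021 · 0.1152 · 0.11 / 0.0011 = 1.176e+04.
Re > 4000 → turbulent. Relative roughness ε/D = 0.00453/0.11 = 0.0412. Swamee-Jain: f = 0.25/(log₁₀[0.0412/3.7 + 5.74/1.176e+04^0.9])² = 0.25/(log₁₀[0.0111 + 0.00125])² = 0.25/(-1.907)² = 0.06871.
Total minor-loss coefficient ΣK = 3·0.22 + 3·0.28 = 1.5.
ΔP = [f·L/D + ΣK]·(ρV²/2) = [0.06871·1628/0.11 + 1.5]·(1021·0.1152²/2) = [1017 + 1.5]·6.775 = 6900 Pa.

ΔP ≈ 6900 Pa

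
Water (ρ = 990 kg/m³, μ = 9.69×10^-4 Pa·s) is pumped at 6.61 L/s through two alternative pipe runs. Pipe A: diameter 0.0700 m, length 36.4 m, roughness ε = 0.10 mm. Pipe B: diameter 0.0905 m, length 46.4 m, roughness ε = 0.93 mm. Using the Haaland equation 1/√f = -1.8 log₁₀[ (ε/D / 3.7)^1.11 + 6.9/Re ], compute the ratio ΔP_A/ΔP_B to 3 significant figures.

Pipe A: V = Q/A = 0.00661/0.003848 = 1.718 m/s; Re = 1.228e+05; ε/D = 0.00143; Haaland → f = 0.02304; ΔP_A = f(L/D)(ρV²/2) = 1.75e+04 Pa.
Pipe B: V = Q/A = 0.00661/0.006433 = 1.028 m/s; Re = 9.501e+04; ε/D = 0.0103; Haaland → f = 0.03891; ΔP_B = f(L/D)(ρV²/2) = 1.043e+04 Pa.
ΔP_A/ΔP_B = 1.75e+04/1.043e+04 = 1.68.

ΔP_A/ΔP_B ≈ 1.68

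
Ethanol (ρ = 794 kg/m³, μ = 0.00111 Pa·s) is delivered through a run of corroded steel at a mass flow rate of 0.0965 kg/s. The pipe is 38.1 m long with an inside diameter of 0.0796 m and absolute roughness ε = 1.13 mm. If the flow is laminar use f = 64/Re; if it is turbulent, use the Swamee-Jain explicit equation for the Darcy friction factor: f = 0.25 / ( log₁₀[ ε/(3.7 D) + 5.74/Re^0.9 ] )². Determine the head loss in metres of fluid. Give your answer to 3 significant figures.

A = πD²/4 = π(0.0796)²/4 = 0.004976 m²; mean velocity V = ṁ/(ρA) = 0.0965/(794 · 0.004976) = 0.02442 m/s.
Reynolds number Re = ρVD/μ = 794 · 0.02442 · 0.0796 / 0.00111 = 1391.
Re < 2300 → laminar flow, so f = 64/Re = 64/1391 = 0.04602 (the turbulent correlation is not needed).
Darcy-Weisbach: ΔP = f(L/D)(ρV²/2) = 0.04602·(38.1/0.0796)·(794·0.02442²/2) = 0.04602·478.6·0.2368 = 5.216 Pa.
Head loss h_f = ΔP/(ρg) = 5.216/(794·9.81) = 6.70×10^-4 m.

h_f ≈ 6.70×10^-4 m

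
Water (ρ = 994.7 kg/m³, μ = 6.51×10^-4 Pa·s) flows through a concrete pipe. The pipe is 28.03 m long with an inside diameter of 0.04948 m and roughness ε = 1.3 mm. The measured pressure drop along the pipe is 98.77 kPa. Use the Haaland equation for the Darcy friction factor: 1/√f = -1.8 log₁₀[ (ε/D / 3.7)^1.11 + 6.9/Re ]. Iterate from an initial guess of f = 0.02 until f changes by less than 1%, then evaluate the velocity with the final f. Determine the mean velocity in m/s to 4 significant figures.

Rearranging Darcy-Weisbach: V = √(2·ΔP·D/(f·L·ρ)). With ε/D = 0.0013/0.04948 = 0.0263, iterate starting from f = 0.02:
  f = 0.02 → V = √(2·9.877e+04·0.04948/(0.02·28.03·994.7)) = 4.187 m/s; Re = ρVD/μ = 3.165e+05; f → 0.05436
  f = 0.05436 → V = 2.539 m/s; Re = 1.92e+05; f → 0.05443
Converged (Δf/f < 1%). With the final f = 0.05443: V = √(2·9.877e+04·0.04948/(0.05443·28.03·994.7)) = 2.538 m/s.

V ≈ 2.538 m/s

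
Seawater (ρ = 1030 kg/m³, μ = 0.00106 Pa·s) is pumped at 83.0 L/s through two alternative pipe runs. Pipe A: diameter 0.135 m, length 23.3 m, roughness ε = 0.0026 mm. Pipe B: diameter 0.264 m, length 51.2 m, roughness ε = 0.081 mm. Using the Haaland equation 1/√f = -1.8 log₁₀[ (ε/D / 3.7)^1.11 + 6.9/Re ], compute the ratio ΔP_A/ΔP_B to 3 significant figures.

Pipe A: V = Q/A = 0.083/0.01431 = 5.799 m/s; Re = 7.607e+05; ε/D = 1.93e-05; Haaland → f = 0.01244; ΔP_A = f(L/D)(ρV²/2) = 3.717e+04 Pa.
Pipe B: V = Q/A = 0.083/0.05474 = 1.516 m/s; Re = 3.89e+05; ε/D = 0.000307; Haaland → f = 0.01649; ΔP_B = f(L/D)(ρV²/2) = 3788 Pa.
ΔP_A/ΔP_B = 3.717e+04/3788 = 9.81.

ΔP_A/ΔP_B ≈ 9.81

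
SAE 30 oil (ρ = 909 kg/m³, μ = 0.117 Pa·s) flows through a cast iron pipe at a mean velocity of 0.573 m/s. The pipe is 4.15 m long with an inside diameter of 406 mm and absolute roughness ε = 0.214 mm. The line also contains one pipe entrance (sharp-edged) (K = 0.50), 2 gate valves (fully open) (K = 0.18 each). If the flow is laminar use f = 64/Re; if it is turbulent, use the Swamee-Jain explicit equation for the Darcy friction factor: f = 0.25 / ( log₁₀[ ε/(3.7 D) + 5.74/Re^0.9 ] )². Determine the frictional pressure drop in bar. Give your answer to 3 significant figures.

Reynolds number Re = ρVD/μ = 909 · 0.573 · 0.406 / 0.117 = 1807.
Re < 2300 → laminar flow, so f = 64/Re = 64/1807 = 0.03541 (the turbulent correlation is not needed).
Total minor-loss coefficient ΣK = 1·0.5 + 2·0.18 = 0.86.
ΔP = [f·L/D + ΣK]·(ρV²/2) = [0.03541·4.15/0.406 + 0.86]·(909·0.573²/2) = [0.3619 + 0.86]·149.2 = 182.3 Pa.
ΔP = 182.3 Pa = 0.00182 bar.

ΔP ≈ 0.00182 bar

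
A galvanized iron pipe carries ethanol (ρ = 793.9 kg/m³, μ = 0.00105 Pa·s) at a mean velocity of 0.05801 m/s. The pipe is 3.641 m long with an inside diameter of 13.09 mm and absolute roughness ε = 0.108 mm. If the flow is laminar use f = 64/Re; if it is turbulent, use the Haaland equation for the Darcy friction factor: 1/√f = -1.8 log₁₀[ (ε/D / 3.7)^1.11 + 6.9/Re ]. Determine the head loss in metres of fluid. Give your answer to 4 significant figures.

h_f ≈ 0.005318 m

Reynolds number Re = ρVD/μ = 793.9 · 0.05801 · 0.01309 / 0.00105 = 574.1.
Re < 2300 → laminar flow, so f = 64/Re = 64/574.1 = 0.1115 (the turbulent correlation is not needed).
Darcy-Weisbach: ΔP = f(L/D)(ρV²/2) = 0.1115·(3.641/0.01309)·(793.9·0.05801²/2) = 0.1115·278.2·1.336 = 41.42 Pa.
Head loss h_f = ΔP/(ρg) = 41.42/(793.9·9.81) = 0.005318 m.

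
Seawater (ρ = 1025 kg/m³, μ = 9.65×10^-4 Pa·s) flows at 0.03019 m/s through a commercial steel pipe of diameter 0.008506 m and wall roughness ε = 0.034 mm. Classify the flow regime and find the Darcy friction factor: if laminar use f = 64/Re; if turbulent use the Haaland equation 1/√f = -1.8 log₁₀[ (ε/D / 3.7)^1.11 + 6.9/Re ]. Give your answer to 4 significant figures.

f ≈ 0.2346

Re = ρVD/μ = 1025·0.03019·0.008506/0.000965 = 272.8.
Re < 2300 → laminar, so f = 64/Re = 0.2346 (roughness is irrelevant in laminar flow).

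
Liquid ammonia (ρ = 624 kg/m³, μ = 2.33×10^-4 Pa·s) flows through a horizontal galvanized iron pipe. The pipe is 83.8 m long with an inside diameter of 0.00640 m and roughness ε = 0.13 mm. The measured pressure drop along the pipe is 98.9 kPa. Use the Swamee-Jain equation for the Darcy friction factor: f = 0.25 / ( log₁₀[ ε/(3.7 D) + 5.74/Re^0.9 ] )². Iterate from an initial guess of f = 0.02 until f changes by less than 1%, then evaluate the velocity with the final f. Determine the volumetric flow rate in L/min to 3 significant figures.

Q ≈ 1.30 L/min

Rearranging Darcy-Weisbach: V = √(2·ΔP·D/(f·L·ρ)). With ε/D = 0.00013/0.0064 = 0.0203, iterate starting from f = 0.02:
  f = 0.02 → V = √(2·9.89e+04·0.0064/(0.02·83.8·624)) = 1.1 m/s; Re = ρVD/μ = 1.886e+04; f → 0.05164
  f = 0.05164 → V = 0.6847 m/s; Re = 1.174e+04; f → 0.05302
  f = 0.05302 → V = 0.6757 m/s; Re = 1.158e+04; f → 0.05307
Converged (Δf/f < 1%). With the final f = 0.05307: V = √(2·9.89e+04·0.0064/(0.05307·83.8·624)) = 0.6754 m/s.
Q = V·A = 0.6754·(π/4·0.0064²) = 2.173e-05 m³/s = 1.30 L/min.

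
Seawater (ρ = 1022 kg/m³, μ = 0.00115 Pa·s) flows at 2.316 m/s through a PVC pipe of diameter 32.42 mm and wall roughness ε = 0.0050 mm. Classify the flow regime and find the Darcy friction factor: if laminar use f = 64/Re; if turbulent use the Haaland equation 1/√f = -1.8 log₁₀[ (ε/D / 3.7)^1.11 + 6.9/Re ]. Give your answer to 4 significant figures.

f ≈ 0.01997

Re = ρVD/μ = 1022·2.316·0.03242/0.00115 = 6.673e+04.
Re > 4000 → turbulent. ε/D = 5e-06/0.03242 = 0.000154; Haaland: 1/√f = -1.8 log₁₀[1.37e-05 + 0.000103] = 7.076, so f = 0.01997.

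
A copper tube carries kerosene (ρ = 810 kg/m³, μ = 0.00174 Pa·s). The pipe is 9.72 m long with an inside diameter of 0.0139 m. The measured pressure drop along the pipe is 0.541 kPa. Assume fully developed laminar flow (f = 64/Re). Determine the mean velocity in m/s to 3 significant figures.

For laminar flow, f = 64/Re with Re = ρVD/μ, so Darcy-Weisbach reduces to ΔP = 32μLV/D². Solving for V: V = ΔP·D²/(32μL) = 541·(0.0139)²/(32·0.00174·9.72) = 0.1931 m/s.
Check: Re = ρVD/μ = 810·0.1931·0.0139/0.00174 = 1250 < 2300, so the laminar assumption holds.

V ≈ 0.193 m/s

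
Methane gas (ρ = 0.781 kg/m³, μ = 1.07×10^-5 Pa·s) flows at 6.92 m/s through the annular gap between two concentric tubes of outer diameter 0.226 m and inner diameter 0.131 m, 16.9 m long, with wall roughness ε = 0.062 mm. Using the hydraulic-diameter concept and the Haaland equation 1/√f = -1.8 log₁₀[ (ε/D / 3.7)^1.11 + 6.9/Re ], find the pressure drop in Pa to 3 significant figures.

Hydraulic diameter D_h = 4A/P = D_o - D_i = 0.226 - 0.131 = 0.095 m.
Re = ρVD_h/μ = 0.781·6.92·0.095/1.07e-05 = 4.798e+04.
ε/D_h = 6.2e-05/0.095 = 0.000653; Haaland gives 1/√f = -1.8 log₁₀[6.82e-05+0.000144] = 6.613, so f = 0.02287.
ΔP = f(L/D_h)(ρV²/2) = 0.02287·16.9/0.095·18.7 = 76.07 Pa.

ΔP ≈ 76.1 Pa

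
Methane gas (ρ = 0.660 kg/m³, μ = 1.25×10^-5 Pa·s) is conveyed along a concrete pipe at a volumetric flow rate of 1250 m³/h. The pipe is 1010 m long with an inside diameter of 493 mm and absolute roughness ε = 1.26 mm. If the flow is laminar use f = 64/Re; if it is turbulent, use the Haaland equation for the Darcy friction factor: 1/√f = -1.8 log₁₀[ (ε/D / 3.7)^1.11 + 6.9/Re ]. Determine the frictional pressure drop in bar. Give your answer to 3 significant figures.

Q = 1250 m³/h = 1250/3600 = 0.3472 m³/s.
Cross-sectional area A = πD²/4 = π(0.493)²/4 = 0.1909 m²; mean velocity V = Q/A = 0.3472/0.1909 = 1.819 m/s.
Reynolds number Re = ρVD/μ = 0.66 · 1.819 · 0.493 / 1.25e-05 = 4.735e+04.
Re > 4000 → turbulent. Relative roughness ε/D = 0.00126/0.493 = 0.00256. Haaland: 1/√f = -1.8 log₁₀[(0.00256/3.7)^1.11 + 6.9/4.735e+04] = -1.8 log₁₀[0.00031 + 0.000146] = 6.014, so f = 0.02765.
Darcy-Weisbach: ΔP = f(L/D)(ρV²/2) = 0.02765·(1010/0.493)·(0.66·1.819²/2) = 0.02765·2049·1.092 = 61.85 Pa.
ΔP = 61.85 Pa = 6.18×10^-4 bar.

ΔP ≈ 6.18×10^-4 bar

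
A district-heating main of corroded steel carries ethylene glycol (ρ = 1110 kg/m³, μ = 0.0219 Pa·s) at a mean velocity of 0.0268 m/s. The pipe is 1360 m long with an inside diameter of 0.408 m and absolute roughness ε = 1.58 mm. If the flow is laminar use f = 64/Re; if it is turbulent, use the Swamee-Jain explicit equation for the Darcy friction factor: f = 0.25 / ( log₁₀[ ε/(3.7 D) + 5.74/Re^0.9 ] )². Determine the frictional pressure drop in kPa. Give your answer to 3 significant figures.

ΔP ≈ 0.153 kPa

Reynolds number Re = ρVD/μ = 1110 · 0.0268 · 0.408 / 0.0219 = 554.2.
Re < 2300 → laminar flow, so f = 64/Re = 64/554.2 = 0.1155 (the turbulent correlation is not needed).
Darcy-Weisbach: ΔP = f(L/D)(ρV²/2) = 0.1155·(1360/0.408)·(1110·0.0268²/2) = 0.1155·3333·0.3986 = 153.4 Pa.
ΔP = 153.4 Pa = 0.153 kPa.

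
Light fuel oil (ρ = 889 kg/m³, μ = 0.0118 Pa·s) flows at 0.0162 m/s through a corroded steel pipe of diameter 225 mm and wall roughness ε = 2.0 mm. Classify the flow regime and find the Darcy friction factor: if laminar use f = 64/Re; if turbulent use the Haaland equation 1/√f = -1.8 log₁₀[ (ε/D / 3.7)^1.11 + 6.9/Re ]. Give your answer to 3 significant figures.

Re = ρVD/μ = 889·0.0162·0.225/0.0118 = 274.6.
Re < 2300 → laminar, so f = 64/Re = 0.2331 (roughness is irrelevant in laminar flow).

f ≈ 0.233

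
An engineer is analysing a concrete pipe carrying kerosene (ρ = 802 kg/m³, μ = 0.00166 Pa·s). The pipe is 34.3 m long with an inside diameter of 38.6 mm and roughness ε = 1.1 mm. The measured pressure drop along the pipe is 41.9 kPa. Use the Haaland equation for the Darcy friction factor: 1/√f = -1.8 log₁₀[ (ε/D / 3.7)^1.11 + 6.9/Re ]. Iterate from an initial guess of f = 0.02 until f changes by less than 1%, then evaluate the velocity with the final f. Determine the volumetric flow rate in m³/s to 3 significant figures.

Rearranging Darcy-Weisbach: V = √(2·ΔP·D/(f·L·ρ)). With ε/D = 0.0011/0.0386 = 0.0285, iterate starting from f = 0.02:
  f = 0.02 → V = √(2·4.19e+04·0.0386/(0.02·34.3·802)) = 2.425 m/s; Re = ρVD/μ = 4.522e+04; f → 0.05678
  f = 0.05678 → V = 1.439 m/s; Re = 2.684e+04; f → 0.05725
Converged (Δf/f < 1%). With the final f = 0.05725: V = √(2·4.19e+04·0.0386/(0.05725·34.3·802)) = 1.433 m/s.
Q = V·A = 1.433·(π/4·0.0386²) = 0.001677 m³/s = 0.00168 m³/s.

Q ≈ 0.00168 m³/s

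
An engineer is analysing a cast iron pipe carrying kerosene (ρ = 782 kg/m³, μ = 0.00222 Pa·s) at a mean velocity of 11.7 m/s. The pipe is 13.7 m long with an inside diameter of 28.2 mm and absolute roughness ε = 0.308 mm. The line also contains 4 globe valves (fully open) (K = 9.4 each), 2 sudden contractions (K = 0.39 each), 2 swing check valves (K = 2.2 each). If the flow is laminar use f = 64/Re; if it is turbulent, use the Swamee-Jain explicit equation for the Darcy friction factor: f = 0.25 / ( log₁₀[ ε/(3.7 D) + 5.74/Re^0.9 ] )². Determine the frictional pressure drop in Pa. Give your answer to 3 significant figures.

ΔP ≈ 3.32×10^6 Pa

Reynolds number Re = ρVD/μ = 782 · 11.7 · 0.0282 / 0.00222 = 1.162e+05.
Re > 4000 → turbulent. Relative roughness ε/D = 0.000308/0.0282 = 0.0109. Swamee-Jain: f = 0.25/(log₁₀[0.0109/3.7 + 5.74/1.162e+05^0.9])² = 0.25/(log₁₀[0.00295 + 0.000159])² = 0.25/(-2.507)² = 0.03977.
Total minor-loss coefficient ΣK = 4·9.4 + 2·0.39 + 2·2.2 = 42.8.
ΔP = [f·L/D + ΣK]·(ρV²/2) = [0.03977·13.7/0.0282 + 42.8]·(782·11.7²/2) = [19.32 + 42.8]·5.352e+04 = 3.324e+06 Pa.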